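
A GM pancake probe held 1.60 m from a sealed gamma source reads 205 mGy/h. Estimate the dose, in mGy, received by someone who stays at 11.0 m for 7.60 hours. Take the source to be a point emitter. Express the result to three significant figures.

Intensity scales as (d₁/d₂)², so rate at 11.0 m:
(1.60/11.0)² = 0.02116, so 205 × 0.02116 = 4.338 mGy/h.
Dose = rate × time = 4.338 mGy/h × 7.600 h = 32.97 mGy.

33.0 mGy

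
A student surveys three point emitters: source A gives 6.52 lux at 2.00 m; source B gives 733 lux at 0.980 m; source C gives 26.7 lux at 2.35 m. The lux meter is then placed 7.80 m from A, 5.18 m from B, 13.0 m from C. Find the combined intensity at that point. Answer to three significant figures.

Each source contributes Iᵢ·(dᵢ/rᵢ)²; contributions add.
A: 6.52 × (2.00/7.80)² = 0.4287 lux
B: 733 × (0.980/5.18)² = 26.24 lux
C: 26.7 × (2.35/13.0)² = 0.8725 lux
Total = 0.4287 + 26.24 + 0.8725 = 27.54 lux.

27.5 lux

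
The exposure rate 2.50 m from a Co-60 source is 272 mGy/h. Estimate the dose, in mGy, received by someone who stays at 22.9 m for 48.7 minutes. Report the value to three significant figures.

2.63 mGy

Using I₁d₁² = I₂d₂², rate at 22.9 m:
(2.50/22.9)² = 0.01192, so 272 × 0.01192 = 3.242 mGy/h.
Dose = rate × time = 3.242 mGy/h × 0.8117 h = 2.632 mGy.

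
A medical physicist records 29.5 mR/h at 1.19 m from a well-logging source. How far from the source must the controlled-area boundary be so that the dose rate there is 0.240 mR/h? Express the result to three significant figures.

Since intensity falls as 1/r², d₂ = d₁·√(I₁/I₂).
I₁/I₂ = 29.5/0.240 = 122.9, so d₂ = 1.19 × √122.9 = 13.19 m.

13.2 m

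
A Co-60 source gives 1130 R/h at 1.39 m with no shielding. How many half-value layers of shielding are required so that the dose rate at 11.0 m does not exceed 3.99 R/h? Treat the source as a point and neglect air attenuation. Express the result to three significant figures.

2.18 half-value layers

At 11.0 m, distance alone gives (1.39/11.0)² = 0.01597, so 1130 × 0.01597 = 18.05 R/h.
Further attenuation needed: 18.05/3.99 = 4.524.
n = log₂(4.524) = 2.178 half-value layers.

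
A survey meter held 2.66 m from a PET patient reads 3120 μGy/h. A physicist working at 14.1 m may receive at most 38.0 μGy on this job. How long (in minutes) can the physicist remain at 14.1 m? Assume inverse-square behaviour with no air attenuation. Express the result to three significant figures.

Intensity scales as (d₁/d₂)², so rate at 14.1 m:
(2.66/14.1)² = 0.03559, so 3120 × 0.03559 = 111.0 μGy/h.
Stay time = 38.0 μGy ÷ 111.0 μGy/h = 0.3423 h = 20.54 min.

20.5 min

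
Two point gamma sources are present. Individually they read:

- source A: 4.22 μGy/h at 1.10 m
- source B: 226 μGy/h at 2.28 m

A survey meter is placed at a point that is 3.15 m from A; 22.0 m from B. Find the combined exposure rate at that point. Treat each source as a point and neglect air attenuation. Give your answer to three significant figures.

2.94 μGy/h

Each source contributes Iᵢ·(dᵢ/rᵢ)²; contributions add.
A: 4.22 × (1.10/3.15)² = 0.5146 μGy/h
B: 226 × (2.28/22.0)² = 2.427 μGy/h
Total = 0.5146 + 2.427 = 2.942 μGy/h.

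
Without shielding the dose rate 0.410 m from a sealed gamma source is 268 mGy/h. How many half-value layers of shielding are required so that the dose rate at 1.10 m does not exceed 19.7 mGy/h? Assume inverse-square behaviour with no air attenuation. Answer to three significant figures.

0.918 half-value layers

At 1.10 m, distance alone gives 268 × (0.410/1.10)² = 268 × 0.1389 = 37.23 mGy/h.
Further attenuation needed: 37.23/19.7 = 1.890.
n = log₂(1.890) = 0.9184 half-value layers.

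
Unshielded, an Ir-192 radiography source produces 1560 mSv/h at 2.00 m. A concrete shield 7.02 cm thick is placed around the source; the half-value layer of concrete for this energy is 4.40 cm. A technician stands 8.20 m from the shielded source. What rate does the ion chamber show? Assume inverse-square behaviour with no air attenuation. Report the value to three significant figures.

Distance alone: 1560 × (2.00/8.20)² = 1560 × 0.05949 = 92.80 mSv/h.
Shield: 7.02/4.40 = 1.595 half-value layers → attenuation 2^(−1.595) = 0.3310.
Combined: 92.80 × 0.3310 = 30.72 mSv/h.

30.7 mSv/h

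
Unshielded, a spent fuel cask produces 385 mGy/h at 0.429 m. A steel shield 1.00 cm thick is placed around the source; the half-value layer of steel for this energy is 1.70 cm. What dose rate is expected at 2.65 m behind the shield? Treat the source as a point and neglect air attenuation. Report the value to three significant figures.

6.71 mGy/h

Distance alone: (0.429/2.65)² = 0.02621, so 385 × 0.02621 = 10.09 mGy/h.
Shield: 1.00/1.70 = 0.5882 half-value layers → attenuation 2^(−0.5882) = 0.6652.
Combined: 10.09 × 0.6652 = 6.712 mGy/h.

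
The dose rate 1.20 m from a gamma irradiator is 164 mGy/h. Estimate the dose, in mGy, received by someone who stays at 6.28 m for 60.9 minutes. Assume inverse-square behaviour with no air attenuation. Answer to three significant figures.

6.08 mGy

Since intensity falls as 1/r², rate at 6.28 m:
(1.20/6.28)² = 0.03651, so 164 × 0.03651 = 5.988 mGy/h.
Dose = rate × time = 5.988 mGy/h × 1.015 h = 6.078 mGy.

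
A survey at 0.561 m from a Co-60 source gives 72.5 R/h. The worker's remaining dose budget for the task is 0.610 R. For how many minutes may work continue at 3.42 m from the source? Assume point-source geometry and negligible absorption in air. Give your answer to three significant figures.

Using I₁d₁² = I₂d₂², rate at 3.42 m:
(0.561/3.42)² = 0.02691, so 72.5 × 0.02691 = 1.951 R/h.
Stay time = 0.610 R ÷ 1.951 R/h = 0.3127 h = 18.76 min.

18.8 min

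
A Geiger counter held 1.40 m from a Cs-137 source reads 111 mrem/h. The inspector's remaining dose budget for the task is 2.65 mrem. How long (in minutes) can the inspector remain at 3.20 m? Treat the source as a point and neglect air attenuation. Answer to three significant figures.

7.48 min

Since intensity falls as 1/r², rate at 3.20 m:
(1.40/3.20)² = 0.1914, so 111 × 0.1914 = 21.25 mrem/h.
Stay time = 2.65 mrem ÷ 21.25 mrem/h = 0.1247 h = 7.482 min.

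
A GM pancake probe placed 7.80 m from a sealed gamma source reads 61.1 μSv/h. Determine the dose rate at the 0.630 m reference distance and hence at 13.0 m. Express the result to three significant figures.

Using I₁d₁² = I₂d₂²,
At 0.630 m: 61.1 × (7.80/0.630)² = 61.1 × 153.3 = 9367 μSv/h
At 13.0 m: (0.630/13.0)² = 0.002349, so 9367 × 0.002349 = 22.00 μSv/h.

9370 μSv/h; 22.0 μSv/h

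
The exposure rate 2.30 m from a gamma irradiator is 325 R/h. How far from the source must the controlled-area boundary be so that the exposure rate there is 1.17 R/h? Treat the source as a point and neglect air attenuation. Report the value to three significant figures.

Using I₁d₁² = I₂d₂², d₂ = d₁·√(I₁/I₂).
I₁/I₂ = 325/1.17 = 277.8, so d₂ = 2.30 × √277.8 = 38.33 m.

38.3 m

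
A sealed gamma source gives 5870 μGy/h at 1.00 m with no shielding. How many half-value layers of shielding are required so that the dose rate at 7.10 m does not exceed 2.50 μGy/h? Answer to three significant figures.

At 7.10 m, distance alone gives 5870 × (1.00/7.10)² = 5870 × 0.01984 = 116.5 μGy/h.
Further attenuation needed: 116.5/2.50 = 46.60.
n = log₂(46.60) = 5.542 half-value layers.

5.54 half-value layers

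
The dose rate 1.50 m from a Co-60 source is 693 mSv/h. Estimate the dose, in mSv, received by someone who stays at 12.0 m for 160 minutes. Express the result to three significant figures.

Intensity scales as (d₁/d₂)², so rate at 12.0 m:
693 × (1.50/12.0)² = 693 × 0.01562 = 10.82 mSv/h.
Dose = rate × time = 10.82 mSv/h × 2.667 h = 28.86 mSv.

28.9 mSv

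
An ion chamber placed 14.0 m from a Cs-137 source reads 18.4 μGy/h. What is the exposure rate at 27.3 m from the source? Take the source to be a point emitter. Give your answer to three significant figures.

4.84 μGy/h

Using I₁d₁² = I₂d₂², scaling from 14.0 m to 27.3 m:
(14.0/27.3)² = 0.2630, so 18.4 × 0.2630 = 4.839 μGy/h.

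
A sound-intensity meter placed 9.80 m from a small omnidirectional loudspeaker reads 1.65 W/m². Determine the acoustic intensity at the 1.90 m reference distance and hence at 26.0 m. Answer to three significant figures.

43.9 W/m²; 0.234 W/m²

Since intensity falls as 1/r²,
At 1.90 m: (9.80/1.90)² = 26.60, so 1.65 × 26.60 = 43.89 W/m²
At 26.0 m: 43.89 × (1.90/26.0)² = 43.89 × 0.005340 = 0.2344 W/m².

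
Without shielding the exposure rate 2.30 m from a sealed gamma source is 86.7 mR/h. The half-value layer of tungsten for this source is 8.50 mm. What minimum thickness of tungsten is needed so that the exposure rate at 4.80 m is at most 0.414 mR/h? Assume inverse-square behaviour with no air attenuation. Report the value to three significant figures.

47.5 mm

At 4.80 m, distance alone gives (2.30/4.80)² = 0.2296, so 86.7 × 0.2296 = 19.91 mR/h.
Further attenuation needed: 19.91/0.414 = 48.09.
n = log₂(48.09) = 5.588 half-value layers.
Thickness = 5.588 × 8.50 mm = 47.50 mm.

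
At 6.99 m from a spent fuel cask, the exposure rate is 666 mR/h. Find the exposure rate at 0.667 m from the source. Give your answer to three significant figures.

73100 mR/h

Since intensity falls as 1/r², the rate at 0.667 m is
(6.99/0.667)² = 109.8, so 666 × 109.8 = 73130 mR/h.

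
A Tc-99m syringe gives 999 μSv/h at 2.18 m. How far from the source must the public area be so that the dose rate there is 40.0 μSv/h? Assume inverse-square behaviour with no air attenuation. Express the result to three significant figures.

10.9 m

By the inverse-square law, d₂ = d₁·√(I₁/I₂).
I₁/I₂ = 999/40.0 = 24.98, so d₂ = 2.18 × √24.98 = 10.90 m.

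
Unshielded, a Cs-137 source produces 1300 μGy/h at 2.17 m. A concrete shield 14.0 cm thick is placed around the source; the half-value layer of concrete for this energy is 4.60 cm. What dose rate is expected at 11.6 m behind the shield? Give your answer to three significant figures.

Distance alone: (2.17/11.6)² = 0.03499, so 1300 × 0.03499 = 45.49 μGy/h.
Shield: 14.0/4.60 = 3.043 half-value layers → attenuation 2^(−3.043) = 0.1213.
Combined: 45.49 × 0.1213 = 5.518 μGy/h.

5.52 μGy/h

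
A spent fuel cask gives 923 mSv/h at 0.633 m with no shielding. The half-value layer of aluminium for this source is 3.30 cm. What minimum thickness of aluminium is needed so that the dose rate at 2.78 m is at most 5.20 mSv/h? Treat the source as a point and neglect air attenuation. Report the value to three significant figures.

At 2.78 m, distance alone gives 923 × (0.633/2.78)² = 923 × 0.05185 = 47.86 mSv/h.
Further attenuation needed: 47.86/5.20 = 9.204.
n = log₂(9.204) = 3.202 half-value layers.
Thickness = 3.202 × 3.30 cm = 10.57 cm.

10.6 cm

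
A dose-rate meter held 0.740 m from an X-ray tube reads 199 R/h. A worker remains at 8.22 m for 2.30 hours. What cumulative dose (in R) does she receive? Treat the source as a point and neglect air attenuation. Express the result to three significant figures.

Using I₁d₁² = I₂d₂², rate at 8.22 m:
(0.740/8.22)² = 0.008104, so 199 × 0.008104 = 1.613 R/h.
Dose = rate × time = 1.613 R/h × 2.300 h = 3.710 R.

3.71 R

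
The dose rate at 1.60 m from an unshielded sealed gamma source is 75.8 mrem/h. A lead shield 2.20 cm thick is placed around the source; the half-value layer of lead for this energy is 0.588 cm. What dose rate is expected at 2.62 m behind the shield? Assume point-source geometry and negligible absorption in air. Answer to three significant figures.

2.11 mrem/h

Distance alone: (1.60/2.62)² = 0.3729, so 75.8 × 0.3729 = 28.27 mrem/h.
Shield: 2.20/0.588 = 3.741 half-value layers → attenuation 2^(−3.741) = 0.07479.
Combined: 28.27 × 0.07479 = 2.114 mrem/h.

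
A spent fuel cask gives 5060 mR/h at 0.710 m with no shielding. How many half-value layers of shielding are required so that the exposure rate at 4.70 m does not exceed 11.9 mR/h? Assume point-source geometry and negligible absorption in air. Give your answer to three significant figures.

3.28 half-value layers

At 4.70 m, distance alone gives (0.710/4.70)² = 0.02282, so 5060 × 0.02282 = 115.5 mR/h.
Further attenuation needed: 115.5/11.9 = 9.706.
n = log₂(9.706) = 3.279 half-value layers.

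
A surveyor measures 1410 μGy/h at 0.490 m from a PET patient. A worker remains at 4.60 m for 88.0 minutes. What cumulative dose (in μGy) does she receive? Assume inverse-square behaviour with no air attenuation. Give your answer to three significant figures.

23.5 μGy

By the inverse-square law, rate at 4.60 m:
(0.490/4.60)² = 0.01135, so 1410 × 0.01135 = 16.00 μGy/h.
Dose = rate × time = 16.00 μGy/h × 1.467 h = 23.47 μGy.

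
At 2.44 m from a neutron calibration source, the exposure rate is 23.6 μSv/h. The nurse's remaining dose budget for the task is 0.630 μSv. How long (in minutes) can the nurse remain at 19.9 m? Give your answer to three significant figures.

Using I₁d₁² = I₂d₂², rate at 19.9 m:
(2.44/19.9)² = 0.01503, so 23.6 × 0.01503 = 0.3547 μSv/h.
Stay time = 0.630 μSv ÷ 0.3547 μSv/h = 1.776 h = 106.6 min.

107 min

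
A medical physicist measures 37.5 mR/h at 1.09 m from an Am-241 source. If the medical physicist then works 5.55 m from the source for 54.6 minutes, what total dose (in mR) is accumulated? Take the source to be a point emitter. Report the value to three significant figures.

1.32 mR

Intensity scales as (d₁/d₂)², so rate at 5.55 m:
(1.09/5.55)² = 0.03857, so 37.5 × 0.03857 = 1.446 mR/h.
Dose = rate × time = 1.446 mR/h × 0.9100 h = 1.316 mR.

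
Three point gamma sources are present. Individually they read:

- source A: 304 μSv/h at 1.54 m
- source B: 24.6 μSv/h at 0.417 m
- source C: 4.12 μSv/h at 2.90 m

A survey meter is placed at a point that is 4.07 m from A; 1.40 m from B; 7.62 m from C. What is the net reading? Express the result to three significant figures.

By superposition, sum each source's inverse-square contribution:
A: 304 × (1.54/4.07)² = 43.52 μSv/h
B: 24.6 × (0.417/1.40)² = 2.182 μSv/h
C: 4.12 × (2.90/7.62)² = 0.5967 μSv/h
Total = 43.52 + 2.182 + 0.5967 = 46.30 μSv/h.

46.3 μSv/h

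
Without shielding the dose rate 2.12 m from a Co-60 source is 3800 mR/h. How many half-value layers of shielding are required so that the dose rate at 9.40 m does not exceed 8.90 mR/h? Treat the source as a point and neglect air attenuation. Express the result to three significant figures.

At 9.40 m, distance alone gives (2.12/9.40)² = 0.05086, so 3800 × 0.05086 = 193.3 mR/h.
Further attenuation needed: 193.3/8.90 = 21.72.
n = log₂(21.72) = 4.441 half-value layers.

4.44 half-value layers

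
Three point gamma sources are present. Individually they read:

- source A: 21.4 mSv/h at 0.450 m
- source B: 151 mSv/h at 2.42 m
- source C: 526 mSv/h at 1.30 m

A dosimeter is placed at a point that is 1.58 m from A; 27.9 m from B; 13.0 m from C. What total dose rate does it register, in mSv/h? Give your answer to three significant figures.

8.13 mSv/h

Each source contributes Iᵢ·(dᵢ/rᵢ)²; contributions add.
A: 21.4 × (0.450/1.58)² = 1.736 mSv/h
B: 151 × (2.42/27.9)² = 1.136 mSv/h
C: 526 × (1.30/13.0)² = 5.260 mSv/h
Total = 1.736 + 1.136 + 5.260 = 8.132 mSv/h.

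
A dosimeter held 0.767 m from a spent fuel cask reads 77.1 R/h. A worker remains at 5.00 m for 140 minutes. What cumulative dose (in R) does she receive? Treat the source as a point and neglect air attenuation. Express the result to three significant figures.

Intensity scales as (d₁/d₂)², so rate at 5.00 m:
77.1 × (0.767/5.00)² = 77.1 × 0.02353 = 1.814 R/h.
Dose = rate × time = 1.814 R/h × 2.333 h = 4.232 R.

4.23 R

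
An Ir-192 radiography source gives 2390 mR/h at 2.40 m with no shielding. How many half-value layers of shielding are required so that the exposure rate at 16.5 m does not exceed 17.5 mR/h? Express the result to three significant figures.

At 16.5 m, distance alone gives 2390 × (2.40/16.5)² = 2390 × 0.02116 = 50.57 mR/h.
Further attenuation needed: 50.57/17.5 = 2.890.
n = log₂(2.890) = 1.531 half-value layers.

1.53 half-value layers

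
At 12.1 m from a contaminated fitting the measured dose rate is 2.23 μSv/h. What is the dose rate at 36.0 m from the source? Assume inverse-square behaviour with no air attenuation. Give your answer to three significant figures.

0.252 μSv/h

Since intensity falls as 1/r², scaling from 12.1 m to 36.0 m:
(12.1/36.0)² = 0.1130, so 2.23 × 0.1130 = 0.2520 μSv/h.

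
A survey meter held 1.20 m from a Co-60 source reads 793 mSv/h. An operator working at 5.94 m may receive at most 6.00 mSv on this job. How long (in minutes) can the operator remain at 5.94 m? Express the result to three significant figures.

11.1 min

By the inverse-square law, rate at 5.94 m:
793 × (1.20/5.94)² = 793 × 0.04081 = 32.36 mSv/h.
Stay time = 6.00 mSv ÷ 32.36 mSv/h = 0.1854 h = 11.12 min.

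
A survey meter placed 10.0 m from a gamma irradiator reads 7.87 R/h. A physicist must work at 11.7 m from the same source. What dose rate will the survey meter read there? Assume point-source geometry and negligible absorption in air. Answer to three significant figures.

5.75 R/h

By the inverse-square law, scaling from 10.0 m to 11.7 m:
7.87 × (10.0/11.7)² = 7.87 × 0.7305 = 5.749 R/h.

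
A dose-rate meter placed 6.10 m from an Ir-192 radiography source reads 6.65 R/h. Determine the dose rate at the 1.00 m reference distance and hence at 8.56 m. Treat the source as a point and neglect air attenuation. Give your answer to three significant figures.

247 R/h; 3.38 R/h

By the inverse-square law,
At 1.00 m: 6.65 × (6.10/1.00)² = 6.65 × 37.21 = 247.4 R/h
At 8.56 m: 247.4 × (1.00/8.56)² = 247.4 × 0.01365 = 3.377 R/h.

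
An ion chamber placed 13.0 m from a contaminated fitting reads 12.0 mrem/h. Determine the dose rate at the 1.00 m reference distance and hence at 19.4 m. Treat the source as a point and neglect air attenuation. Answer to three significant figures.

2030 mrem/h; 5.39 mrem/h

By the inverse-square law,
At 1.00 m: (13.0/1.00)² = 169.0, so 12.0 × 169.0 = 2028 mrem/h
At 19.4 m: (1.00/19.4)² = 0.002657, so 2028 × 0.002657 = 5.388 mrem/h.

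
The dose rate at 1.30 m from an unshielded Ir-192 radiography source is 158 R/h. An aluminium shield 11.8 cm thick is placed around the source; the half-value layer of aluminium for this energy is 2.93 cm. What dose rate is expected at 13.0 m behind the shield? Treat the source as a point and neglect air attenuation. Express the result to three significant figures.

0.0969 R/h

Distance alone: (1.30/13.0)² = 0.01000, so 158 × 0.01000 = 1.580 R/h.
Shield: 11.8/2.93 = 4.027 half-value layers → attenuation 2^(−4.027) = 0.06134.
Combined: 1.580 × 0.06134 = 0.09692 R/h.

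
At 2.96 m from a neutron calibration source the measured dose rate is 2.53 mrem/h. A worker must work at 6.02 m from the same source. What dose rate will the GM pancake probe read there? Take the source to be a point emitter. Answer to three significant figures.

Using I₁d₁² = I₂d₂², scaling from 2.96 m to 6.02 m:
(2.96/6.02)² = 0.2418, so 2.53 × 0.2418 = 0.6118 mrem/h.

0.612 mrem/h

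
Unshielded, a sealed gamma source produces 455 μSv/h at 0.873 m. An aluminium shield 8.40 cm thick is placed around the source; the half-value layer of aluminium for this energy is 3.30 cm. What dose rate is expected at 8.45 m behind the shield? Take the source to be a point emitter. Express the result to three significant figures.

0.832 μSv/h

Distance alone: 455 × (0.873/8.45)² = 455 × 0.01067 = 4.855 μSv/h.
Shield: 8.40/3.30 = 2.545 half-value layers → attenuation 2^(−2.545) = 0.1713.
Combined: 4.855 × 0.1713 = 0.8317 μSv/h.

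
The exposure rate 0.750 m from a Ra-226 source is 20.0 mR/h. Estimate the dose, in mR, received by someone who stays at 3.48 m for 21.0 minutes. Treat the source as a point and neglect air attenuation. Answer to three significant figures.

0.325 mR

Applying the 1/r² law, rate at 3.48 m:
(0.750/3.48)² = 0.04645, so 20.0 × 0.04645 = 0.9290 mR/h.
Dose = rate × time = 0.9290 mR/h × 0.3500 h = 0.3251 mR.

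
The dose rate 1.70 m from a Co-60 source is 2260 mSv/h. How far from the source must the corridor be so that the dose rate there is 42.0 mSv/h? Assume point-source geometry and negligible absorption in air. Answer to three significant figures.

Since intensity falls as 1/r², d₂ = d₁·√(I₁/I₂).
I₁/I₂ = 2260/42.0 = 53.81, so d₂ = 1.70 × √53.81 = 12.47 m.

12.5 m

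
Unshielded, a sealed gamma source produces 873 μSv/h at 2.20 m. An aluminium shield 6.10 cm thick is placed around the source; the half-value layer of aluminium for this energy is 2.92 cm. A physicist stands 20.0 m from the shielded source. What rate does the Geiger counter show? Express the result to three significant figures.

Distance alone: (2.20/20.0)² = 0.01210, so 873 × 0.01210 = 10.56 μSv/h.
Shield: 6.10/2.92 = 2.089 half-value layers → attenuation 2^(−2.089) = 0.2350.
Combined: 10.56 × 0.2350 = 2.482 μSv/h.

2.48 μSv/h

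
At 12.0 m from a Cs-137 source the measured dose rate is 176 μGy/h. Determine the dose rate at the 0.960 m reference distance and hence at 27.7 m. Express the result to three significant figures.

27500 μGy/h; 33.0 μGy/h

Since intensity falls as 1/r²,
At 0.960 m: 176 × (12.0/0.960)² = 176 × 156.2 = 27490 μGy/h
At 27.7 m: (0.960/27.7)² = 0.001201, so 27490 × 0.001201 = 33.02 μGy/h.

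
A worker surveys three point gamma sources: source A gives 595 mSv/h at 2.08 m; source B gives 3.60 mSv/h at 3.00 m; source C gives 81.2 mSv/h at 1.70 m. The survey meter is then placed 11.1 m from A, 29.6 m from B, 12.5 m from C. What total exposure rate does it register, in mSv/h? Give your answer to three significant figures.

Each source contributes Iᵢ·(dᵢ/rᵢ)²; contributions add.
A: 595 × (2.08/11.1)² = 20.89 mSv/h
B: 3.60 × (3.00/29.6)² = 0.03698 mSv/h
C: 81.2 × (1.70/12.5)² = 1.502 mSv/h
Total = 20.89 + 0.03698 + 1.502 = 22.43 mSv/h.

22.4 mSv/h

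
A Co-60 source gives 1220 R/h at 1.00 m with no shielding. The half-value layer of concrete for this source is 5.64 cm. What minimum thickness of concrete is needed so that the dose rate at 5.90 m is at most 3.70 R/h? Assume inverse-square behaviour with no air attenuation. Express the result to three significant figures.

18.3 cm

At 5.90 m, distance alone gives (1.00/5.90)² = 0.02873, so 1220 × 0.02873 = 35.05 R/h.
Further attenuation needed: 35.05/3.70 = 9.473.
n = log₂(9.473) = 3.244 half-value layers.
Thickness = 3.244 × 5.64 cm = 18.30 cm.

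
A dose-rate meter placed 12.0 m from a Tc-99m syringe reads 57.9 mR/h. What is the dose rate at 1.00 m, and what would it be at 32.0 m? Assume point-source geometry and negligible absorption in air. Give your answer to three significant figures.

8340 mR/h; 8.14 mR/h

By the inverse-square law,
At 1.00 m: 57.9 × (12.0/1.00)² = 57.9 × 144.0 = 8338 mR/h
At 32.0 m: 8338 × (1.00/32.0)² = 8338 × 0.0009766 = 8.143 mR/h.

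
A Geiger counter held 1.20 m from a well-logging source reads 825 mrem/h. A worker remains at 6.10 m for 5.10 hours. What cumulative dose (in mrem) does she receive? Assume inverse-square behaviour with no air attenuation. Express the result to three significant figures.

163 mrem

Applying the 1/r² law, rate at 6.10 m:
825 × (1.20/6.10)² = 825 × 0.03870 = 31.93 mrem/h.
Dose = rate × time = 31.93 mrem/h × 5.100 h = 162.8 mrem.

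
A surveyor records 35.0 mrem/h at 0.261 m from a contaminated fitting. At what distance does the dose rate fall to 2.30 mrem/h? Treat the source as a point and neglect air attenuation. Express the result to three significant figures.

By the inverse-square law, d₂ = d₁·√(I₁/I₂).
I₁/I₂ = 35.0/2.30 = 15.22, so d₂ = 0.261 × √15.22 = 1.018 m.

1.02 m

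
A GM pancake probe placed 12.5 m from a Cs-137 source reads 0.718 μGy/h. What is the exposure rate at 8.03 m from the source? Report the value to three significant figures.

1.74 μGy/h

Since intensity falls as 1/r², scaling from 12.5 m to 8.03 m:
0.718 × (12.5/8.03)² = 0.718 × 2.423 = 1.740 μGy/h.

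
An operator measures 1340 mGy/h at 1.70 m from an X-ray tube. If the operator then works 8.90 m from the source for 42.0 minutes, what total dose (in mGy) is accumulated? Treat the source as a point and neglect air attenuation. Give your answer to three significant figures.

34.2 mGy

Using I₁d₁² = I₂d₂², rate at 8.90 m:
1340 × (1.70/8.90)² = 1340 × 0.03649 = 48.90 mGy/h.
Dose = rate × time = 48.90 mGy/h × 0.7000 h = 34.23 mGy.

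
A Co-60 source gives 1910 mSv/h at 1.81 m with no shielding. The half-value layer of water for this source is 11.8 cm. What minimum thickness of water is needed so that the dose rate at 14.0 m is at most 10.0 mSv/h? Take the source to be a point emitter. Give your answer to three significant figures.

19.8 cm

At 14.0 m, distance alone gives (1.81/14.0)² = 0.01671, so 1910 × 0.01671 = 31.92 mSv/h.
Further attenuation needed: 31.92/10.0 = 3.192.
n = log₂(3.192) = 1.674 half-value layers.
Thickness = 1.674 × 11.8 cm = 19.75 cm.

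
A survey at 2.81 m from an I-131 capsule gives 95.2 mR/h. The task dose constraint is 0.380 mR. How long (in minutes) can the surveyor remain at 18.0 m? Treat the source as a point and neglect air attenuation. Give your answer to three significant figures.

9.83 min

Applying the 1/r² law, rate at 18.0 m:
95.2 × (2.81/18.0)² = 95.2 × 0.02437 = 2.320 mR/h.
Stay time = 0.380 mR ÷ 2.320 mR/h = 0.1638 h = 9.828 min.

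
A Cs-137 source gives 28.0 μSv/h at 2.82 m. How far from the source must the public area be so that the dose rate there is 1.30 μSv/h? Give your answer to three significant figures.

13.1 m

Since intensity falls as 1/r², d₂ = d₁·√(I₁/I₂).
I₁/I₂ = 28.0/1.30 = 21.54, so d₂ = 2.82 × √21.54 = 13.09 m.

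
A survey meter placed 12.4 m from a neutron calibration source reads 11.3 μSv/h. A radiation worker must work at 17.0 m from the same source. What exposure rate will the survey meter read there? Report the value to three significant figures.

6.01 μSv/h

Since intensity falls as 1/r², scaling from 12.4 m to 17.0 m:
11.3 × (12.4/17.0)² = 11.3 × 0.5320 = 6.012 μSv/h.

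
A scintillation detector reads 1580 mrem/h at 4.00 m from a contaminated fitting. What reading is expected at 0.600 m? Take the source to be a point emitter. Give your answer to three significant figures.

70200 mrem/h

Intensity scales as (d₁/d₂)², so the rate at 0.600 m is
1580 × (4.00/0.600)² = 1580 × 44.44 = 70220 mrem/h.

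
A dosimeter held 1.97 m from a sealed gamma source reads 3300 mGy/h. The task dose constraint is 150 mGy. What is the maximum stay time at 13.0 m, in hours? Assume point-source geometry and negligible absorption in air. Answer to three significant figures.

1.98 h

Using I₁d₁² = I₂d₂², rate at 13.0 m:
(1.97/13.0)² = 0.02296, so 3300 × 0.02296 = 75.77 mGy/h.
Stay time = 150 mGy ÷ 75.77 mGy/h = 1.980 h.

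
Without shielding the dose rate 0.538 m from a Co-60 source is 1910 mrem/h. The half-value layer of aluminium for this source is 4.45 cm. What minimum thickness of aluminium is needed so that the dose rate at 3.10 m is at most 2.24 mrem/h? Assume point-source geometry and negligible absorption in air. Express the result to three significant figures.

At 3.10 m, distance alone gives 1910 × (0.538/3.10)² = 1910 × 0.03012 = 57.53 mrem/h.
Further attenuation needed: 57.53/2.24 = 25.68.
n = log₂(25.68) = 4.683 half-value layers.
Thickness = 4.683 × 4.45 cm = 20.84 cm.

20.8 cm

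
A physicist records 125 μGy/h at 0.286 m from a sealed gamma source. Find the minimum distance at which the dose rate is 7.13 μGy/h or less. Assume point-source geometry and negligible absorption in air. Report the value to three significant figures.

1.20 m

Intensity scales as (d₁/d₂)², so d₂ = d₁·√(I₁/I₂).
I₁/I₂ = 125/7.13 = 17.53, so d₂ = 0.286 × √17.53 = 1.197 m.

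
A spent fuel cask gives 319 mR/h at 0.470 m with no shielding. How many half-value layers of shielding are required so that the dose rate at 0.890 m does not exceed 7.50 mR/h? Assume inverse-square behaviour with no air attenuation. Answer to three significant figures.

3.57 half-value layers

At 0.890 m, distance alone gives 319 × (0.470/0.890)² = 319 × 0.2789 = 88.97 mR/h.
Further attenuation needed: 88.97/7.50 = 11.86.
n = log₂(11.86) = 3.568 half-value layers.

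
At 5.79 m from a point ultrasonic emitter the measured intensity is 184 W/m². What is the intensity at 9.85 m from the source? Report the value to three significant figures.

Since intensity falls as 1/r², scaling from 5.79 m to 9.85 m:
184 × (5.79/9.85)² = 184 × 0.3455 = 63.57 W/m².

63.6 W/m²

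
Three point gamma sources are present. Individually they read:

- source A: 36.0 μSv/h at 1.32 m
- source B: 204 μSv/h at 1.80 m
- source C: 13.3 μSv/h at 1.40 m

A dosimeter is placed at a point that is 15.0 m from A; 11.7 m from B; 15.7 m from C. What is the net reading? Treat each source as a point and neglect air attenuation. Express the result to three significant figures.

By superposition, sum each source's inverse-square contribution:
A: 36.0 × (1.32/15.0)² = 0.2788 μSv/h
B: 204 × (1.80/11.7)² = 4.828 μSv/h
C: 13.3 × (1.40/15.7)² = 0.1058 μSv/h
Total = 0.2788 + 4.828 + 0.1058 = 5.213 μSv/h.

5.21 μSv/h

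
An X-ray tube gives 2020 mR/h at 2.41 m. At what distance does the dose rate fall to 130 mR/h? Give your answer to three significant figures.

Intensity scales as (d₁/d₂)², so d₂ = d₁·√(I₁/I₂).
I₁/I₂ = 2020/130 = 15.54, so d₂ = 2.41 × √15.54 = 9.500 m.

9.50 m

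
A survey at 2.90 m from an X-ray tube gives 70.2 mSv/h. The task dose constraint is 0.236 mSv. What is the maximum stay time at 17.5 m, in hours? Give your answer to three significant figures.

0.122 h

By the inverse-square law, rate at 17.5 m:
70.2 × (2.90/17.5)² = 70.2 × 0.02746 = 1.928 mSv/h.
Stay time = 0.236 mSv ÷ 1.928 mSv/h = 0.1224 h.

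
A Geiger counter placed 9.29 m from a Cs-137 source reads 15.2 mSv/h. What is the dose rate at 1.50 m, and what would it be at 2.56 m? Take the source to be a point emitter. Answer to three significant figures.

583 mSv/h; 200 mSv/h

Intensity scales as (d₁/d₂)², so
At 1.50 m: (9.29/1.50)² = 38.36, so 15.2 × 38.36 = 583.1 mSv/h
At 2.56 m: 583.1 × (1.50/2.56)² = 583.1 × 0.3433 = 200.2 mSv/h.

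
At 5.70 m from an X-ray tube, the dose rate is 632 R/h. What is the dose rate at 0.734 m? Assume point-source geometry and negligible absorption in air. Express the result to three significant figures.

Using I₁d₁² = I₂d₂², the rate at 0.734 m is
632 × (5.70/0.734)² = 632 × 60.31 = 38120 R/h.

38100 R/h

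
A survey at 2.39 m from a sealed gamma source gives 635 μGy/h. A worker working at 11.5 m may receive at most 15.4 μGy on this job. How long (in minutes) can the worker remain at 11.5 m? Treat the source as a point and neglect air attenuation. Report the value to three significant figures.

33.7 min

Intensity scales as (d₁/d₂)², so rate at 11.5 m:
(2.39/11.5)² = 0.04319, so 635 × 0.04319 = 27.43 μGy/h.
Stay time = 15.4 μGy ÷ 27.43 μGy/h = 0.5614 h = 33.68 min.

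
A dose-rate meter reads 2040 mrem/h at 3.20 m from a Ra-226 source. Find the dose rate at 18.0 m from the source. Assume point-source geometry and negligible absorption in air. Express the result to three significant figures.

64.5 mrem/h

Applying the 1/r² law, the rate at 18.0 m is
(3.20/18.0)² = 0.03160, so 2040 × 0.03160 = 64.46 mrem/h.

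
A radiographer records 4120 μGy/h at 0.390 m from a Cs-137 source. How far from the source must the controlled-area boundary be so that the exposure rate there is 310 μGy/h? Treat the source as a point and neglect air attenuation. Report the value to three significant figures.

1.42 m

By the inverse-square law, d₂ = d₁·√(I₁/I₂).
I₁/I₂ = 4120/310 = 13.29, so d₂ = 0.390 × √13.29 = 1.422 m.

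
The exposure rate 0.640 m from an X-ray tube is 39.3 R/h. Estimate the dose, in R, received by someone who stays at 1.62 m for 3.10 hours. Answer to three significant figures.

Applying the 1/r² law, rate at 1.62 m:
39.3 × (0.640/1.62)² = 39.3 × 0.1561 = 6.135 R/h.
Dose = rate × time = 6.135 R/h × 3.100 h = 19.02 R.

19.0 R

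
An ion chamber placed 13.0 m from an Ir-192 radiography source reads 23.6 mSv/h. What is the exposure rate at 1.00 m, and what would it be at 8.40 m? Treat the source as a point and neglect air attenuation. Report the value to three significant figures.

3990 mSv/h; 56.5 mSv/h

Intensity scales as (d₁/d₂)², so
At 1.00 m: (13.0/1.00)² = 169.0, so 23.6 × 169.0 = 3988 mSv/h
At 8.40 m: 3988 × (1.00/8.40)² = 3988 × 0.01417 = 56.51 mSv/h.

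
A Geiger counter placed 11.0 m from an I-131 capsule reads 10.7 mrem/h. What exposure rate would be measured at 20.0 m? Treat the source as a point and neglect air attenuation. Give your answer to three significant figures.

Since intensity falls as 1/r², scaling from 11.0 m to 20.0 m:
10.7 × (11.0/20.0)² = 10.7 × 0.3025 = 3.237 mrem/h.

3.24 mrem/h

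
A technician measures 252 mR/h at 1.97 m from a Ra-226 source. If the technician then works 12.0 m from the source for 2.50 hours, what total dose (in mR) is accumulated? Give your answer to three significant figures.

Using I₁d₁² = I₂d₂², rate at 12.0 m:
(1.97/12.0)² = 0.02695, so 252 × 0.02695 = 6.791 mR/h.
Dose = rate × time = 6.791 mR/h × 2.500 h = 16.98 mR.

17.0 mR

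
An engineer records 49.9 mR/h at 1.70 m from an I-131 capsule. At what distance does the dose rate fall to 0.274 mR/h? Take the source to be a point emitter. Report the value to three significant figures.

By the inverse-square law, d₂ = d₁·√(I₁/I₂).
I₁/I₂ = 49.9/0.274 = 182.1, so d₂ = 1.70 × √182.1 = 22.94 m.

22.9 m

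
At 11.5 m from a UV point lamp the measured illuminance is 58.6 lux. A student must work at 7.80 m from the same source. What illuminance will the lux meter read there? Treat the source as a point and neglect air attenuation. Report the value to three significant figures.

127 lux

Intensity scales as (d₁/d₂)², so scaling from 11.5 m to 7.80 m:
58.6 × (11.5/7.80)² = 58.6 × 2.174 = 127.4 lux.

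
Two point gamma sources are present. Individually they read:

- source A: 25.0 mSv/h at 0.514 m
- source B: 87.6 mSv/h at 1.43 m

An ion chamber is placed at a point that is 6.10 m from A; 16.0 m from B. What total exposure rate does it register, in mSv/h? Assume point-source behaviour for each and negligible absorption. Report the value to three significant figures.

0.877 mSv/h

Each source contributes Iᵢ·(dᵢ/rᵢ)²; contributions add.
A: 25.0 × (0.514/6.10)² = 0.1775 mSv/h
B: 87.6 × (1.43/16.0)² = 0.6997 mSv/h
Total = 0.1775 + 0.6997 = 0.8772 mSv/h.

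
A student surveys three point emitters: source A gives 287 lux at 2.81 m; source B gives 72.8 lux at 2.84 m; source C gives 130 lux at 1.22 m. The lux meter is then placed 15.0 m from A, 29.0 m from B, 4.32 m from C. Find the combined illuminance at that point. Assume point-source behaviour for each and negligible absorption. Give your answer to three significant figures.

21.1 lux

Each source contributes Iᵢ·(dᵢ/rᵢ)²; contributions add.
A: 287 × (2.81/15.0)² = 10.07 lux
B: 72.8 × (2.84/29.0)² = 0.6982 lux
C: 130 × (1.22/4.32)² = 10.37 lux
Total = 10.07 + 0.6982 + 10.37 = 21.14 lux.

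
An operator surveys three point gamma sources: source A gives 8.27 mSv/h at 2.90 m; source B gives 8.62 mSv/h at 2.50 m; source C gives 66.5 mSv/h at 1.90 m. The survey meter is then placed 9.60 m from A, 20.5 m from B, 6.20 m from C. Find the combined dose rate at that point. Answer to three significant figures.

7.13 mSv/h

By superposition, sum each source's inverse-square contribution:
A: 8.27 × (2.90/9.60)² = 0.7547 mSv/h
B: 8.62 × (2.50/20.5)² = 0.1282 mSv/h
C: 66.5 × (1.90/6.20)² = 6.245 mSv/h
Total = 0.7547 + 0.1282 + 6.245 = 7.128 mSv/h.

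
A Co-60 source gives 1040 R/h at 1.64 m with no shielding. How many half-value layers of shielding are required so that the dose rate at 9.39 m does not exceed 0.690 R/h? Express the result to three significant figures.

5.52 half-value layers

At 9.39 m, distance alone gives 1040 × (1.64/9.39)² = 1040 × 0.03050 = 31.72 R/h.
Further attenuation needed: 31.72/0.690 = 45.97.
n = log₂(45.97) = 5.523 half-value layers.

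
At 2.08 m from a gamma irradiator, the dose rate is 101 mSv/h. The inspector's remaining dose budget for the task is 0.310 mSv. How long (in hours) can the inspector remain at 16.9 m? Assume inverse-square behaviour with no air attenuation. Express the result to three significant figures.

Since intensity falls as 1/r², rate at 16.9 m:
101 × (2.08/16.9)² = 101 × 0.01515 = 1.530 mSv/h.
Stay time = 0.310 mSv ÷ 1.530 mSv/h = 0.2026 h.

0.203 h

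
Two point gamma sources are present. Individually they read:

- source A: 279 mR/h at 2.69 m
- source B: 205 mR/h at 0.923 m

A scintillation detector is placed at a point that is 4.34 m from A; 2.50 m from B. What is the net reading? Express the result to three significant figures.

135 mR/h

Each source contributes Iᵢ·(dᵢ/rᵢ)²; contributions add.
A: 279 × (2.69/4.34)² = 107.2 mR/h
B: 205 × (0.923/2.50)² = 27.94 mR/h
Total = 107.2 + 27.94 = 135.1 mR/h.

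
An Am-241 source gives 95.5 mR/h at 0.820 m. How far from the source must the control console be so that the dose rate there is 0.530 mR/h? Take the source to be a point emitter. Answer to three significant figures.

Since intensity falls as 1/r², d₂ = d₁·√(I₁/I₂).
I₁/I₂ = 95.5/0.530 = 180.2, so d₂ = 0.820 × √180.2 = 11.01 m.

11.0 m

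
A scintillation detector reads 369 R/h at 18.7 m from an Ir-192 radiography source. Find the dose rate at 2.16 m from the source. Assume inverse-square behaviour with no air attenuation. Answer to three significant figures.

By the inverse-square law, the rate at 2.16 m is
369 × (18.7/2.16)² = 369 × 74.95 = 27660 R/h.

27700 R/h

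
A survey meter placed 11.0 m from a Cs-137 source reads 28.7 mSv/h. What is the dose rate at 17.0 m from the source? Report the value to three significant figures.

Since intensity falls as 1/r², scaling from 11.0 m to 17.0 m:
(11.0/17.0)² = 0.4187, so 28.7 × 0.4187 = 12.02 mSv/h.

12.0 mSv/h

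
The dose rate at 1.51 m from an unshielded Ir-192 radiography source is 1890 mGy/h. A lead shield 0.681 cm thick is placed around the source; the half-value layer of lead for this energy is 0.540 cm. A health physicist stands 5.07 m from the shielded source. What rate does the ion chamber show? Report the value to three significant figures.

Distance alone: 1890 × (1.51/5.07)² = 1890 × 0.08870 = 167.6 mGy/h.
Shield: 0.681/0.540 = 1.261 half-value layers → attenuation 2^(−1.261) = 0.4173.
Combined: 167.6 × 0.4173 = 69.94 mGy/h.

69.9 mGy/h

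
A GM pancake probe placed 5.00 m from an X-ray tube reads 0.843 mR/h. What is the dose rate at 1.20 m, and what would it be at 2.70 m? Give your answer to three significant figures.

Applying the 1/r² law,
At 1.20 m: 0.843 × (5.00/1.20)² = 0.843 × 17.36 = 14.63 mR/h
At 2.70 m: 14.63 × (1.20/2.70)² = 14.63 × 0.1975 = 2.889 mR/h.

14.6 mR/h; 2.89 mR/h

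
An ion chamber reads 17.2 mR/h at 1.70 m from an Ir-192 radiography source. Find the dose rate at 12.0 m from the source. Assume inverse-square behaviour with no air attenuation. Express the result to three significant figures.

0.345 mR/h

By the inverse-square law, the rate at 12.0 m is
17.2 × (1.70/12.0)² = 17.2 × 0.02007 = 0.3452 mR/h.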